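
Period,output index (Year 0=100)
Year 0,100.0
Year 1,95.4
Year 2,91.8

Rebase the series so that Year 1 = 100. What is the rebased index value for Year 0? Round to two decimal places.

Rebased(Year 0) = 100.0 / 95.4 × 100 = 104.8218

104.82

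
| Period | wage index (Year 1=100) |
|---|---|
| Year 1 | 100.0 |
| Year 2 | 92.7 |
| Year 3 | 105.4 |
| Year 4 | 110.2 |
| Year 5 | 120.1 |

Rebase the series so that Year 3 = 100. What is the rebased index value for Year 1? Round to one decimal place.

94.9

Rebased(Year 1) = 100.0 / 105.4 × 100 = 94.8767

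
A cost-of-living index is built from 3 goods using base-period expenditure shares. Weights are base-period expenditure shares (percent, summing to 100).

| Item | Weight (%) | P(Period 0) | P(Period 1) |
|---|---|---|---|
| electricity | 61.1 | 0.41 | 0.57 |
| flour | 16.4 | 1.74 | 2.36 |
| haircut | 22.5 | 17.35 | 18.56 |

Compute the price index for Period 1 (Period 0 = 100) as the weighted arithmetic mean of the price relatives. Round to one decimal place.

electricity: 61.1 × (0.57/0.41) = 61.1 × 1.390244 = 84.9439
flour: 16.4 × (2.36/1.74) = 16.4 × 1.356322 = 22.2437
haircut: 22.5 × (18.56/17.35) = 22.5 × 1.069741 = 24.0692
Index = Σ wᵢ·(p₁ᵢ/p₀ᵢ) = 84.9439 + 22.2437 + 24.0692 = 131.2567

131.3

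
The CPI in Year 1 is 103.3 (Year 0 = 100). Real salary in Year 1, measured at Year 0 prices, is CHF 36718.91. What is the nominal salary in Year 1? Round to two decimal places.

Nominal = Real × (Index/100) = 36718.91 × (103.3/100)
        = 36718.91 × 1.033 = 37930.6340

37930.63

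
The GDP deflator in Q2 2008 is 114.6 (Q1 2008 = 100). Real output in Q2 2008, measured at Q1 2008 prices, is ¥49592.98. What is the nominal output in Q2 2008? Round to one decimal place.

56833.6

Nominal = Real × (Index/100) = 49592.98 × (114.6/100)
        = 49592.98 × 1.146 = 56833.5551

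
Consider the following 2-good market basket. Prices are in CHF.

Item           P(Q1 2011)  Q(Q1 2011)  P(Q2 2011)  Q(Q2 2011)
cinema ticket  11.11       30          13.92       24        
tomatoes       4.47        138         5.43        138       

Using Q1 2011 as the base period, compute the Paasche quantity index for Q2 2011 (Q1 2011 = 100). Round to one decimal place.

Paasche quantity index uses current-period prices as weights.
ΣP(Q2 2011)·Q(Q2 2011) = 13.92×24 + 5.43×138 = 334.08 + 749.34 = 1083.42
ΣP(Q2 2011)·Q(Q1 2011) = 13.92×30 + 5.43×138 = 417.6 + 749.34 = 1166.94
Index = 1083.42 / 1166.94 × 100 = 92.8428

92.8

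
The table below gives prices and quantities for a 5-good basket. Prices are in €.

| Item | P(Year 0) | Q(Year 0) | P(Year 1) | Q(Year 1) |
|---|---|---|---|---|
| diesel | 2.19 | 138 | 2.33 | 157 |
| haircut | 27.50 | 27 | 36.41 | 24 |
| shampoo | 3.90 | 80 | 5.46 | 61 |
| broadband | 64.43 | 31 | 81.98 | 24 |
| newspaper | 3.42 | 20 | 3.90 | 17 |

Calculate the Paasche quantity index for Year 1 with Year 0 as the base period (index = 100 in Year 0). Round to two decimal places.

82.70

Paasche quantity index uses current-period prices as weights.
ΣP(Year 1)·Q(Year 1) = 2.33×157 + 36.41×24 + 5.46×61 + 81.98×24 + 3.90×17 = 365.81 + 873.84 + 333.06 + 1967.52 + 66.3 = 3606.53
ΣP(Year 1)·Q(Year 0) = 2.33×138 + 36.41×27 + 5.46×80 + 81.98×31 + 3.90×20 = 321.54 + 983.07 + 436.8 + 2541.38 + 78 = 4360.79
Index = 3606.53 / 4360.79 × 100 = 82.7036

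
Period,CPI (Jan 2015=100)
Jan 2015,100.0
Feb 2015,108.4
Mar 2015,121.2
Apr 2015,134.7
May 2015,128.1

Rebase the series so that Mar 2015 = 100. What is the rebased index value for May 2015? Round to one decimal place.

105.7

Rebased(May 2015) = 128.1 / 121.2 × 100 = 105.6931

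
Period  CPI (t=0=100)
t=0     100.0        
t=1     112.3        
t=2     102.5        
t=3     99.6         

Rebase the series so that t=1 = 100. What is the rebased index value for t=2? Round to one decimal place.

Rebased(t=2) = 102.5 / 112.3 × 100 = 91.2734

91.3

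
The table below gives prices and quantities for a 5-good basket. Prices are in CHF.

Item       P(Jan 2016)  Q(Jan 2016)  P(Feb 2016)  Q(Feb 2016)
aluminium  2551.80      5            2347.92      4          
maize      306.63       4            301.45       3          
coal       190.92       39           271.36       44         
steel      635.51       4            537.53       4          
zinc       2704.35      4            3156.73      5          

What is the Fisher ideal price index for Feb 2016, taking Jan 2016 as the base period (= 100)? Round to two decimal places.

111.47

Laspeyres component (base-period weights):
ΣP(Feb 2016)Q(Jan 2016) = 2347.92×5 + 301.45×4 + 271.36×39 + 537.53×4 + 3156.73×4 = 11739.6 + 1205.8 + 10583.04 + 2150.12 + 12626.92 = 38305.48
ΣP(Jan 2016)Q(Jan 2016) = 2551.80×5 + 306.63×4 + 190.92×39 + 635.51×4 + 2704.35×4 = 12759 + 1226.52 + 7445.88 + 2542.04 + 10817.4 = 34790.84
L = 38305.48 / 34790.84 × 100 = 110.1022
Paasche component (current-period weights):
ΣP(Feb 2016)Q(Feb 2016) = 2347.92×4 + 301.45×3 + 271.36×44 + 537.53×4 + 3156.73×5 = 9391.68 + 904.35 + 11939.84 + 2150.12 + 15783.65 = 40169.64
ΣP(Jan 2016)Q(Feb 2016) = 2551.80×4 + 306.63×3 + 190.92×44 + 635.51×4 + 2704.35×5 = 10207.2 + 919.89 + 8400.48 + 2542.04 + 13521.75 = 35591.36
P = 40169.64 / 35591.36 × 100 = 112.8635
Fisher = √(L × P) = √(110.1022 × 112.8635) = 111.4743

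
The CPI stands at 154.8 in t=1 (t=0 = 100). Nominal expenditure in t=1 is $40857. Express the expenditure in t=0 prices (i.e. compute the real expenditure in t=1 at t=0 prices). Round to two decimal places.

Real = Nominal ÷ (Index/100) = 40857 ÷ (154.8/100)
     = 40857 ÷ 1.548 = 26393.4109

26393.41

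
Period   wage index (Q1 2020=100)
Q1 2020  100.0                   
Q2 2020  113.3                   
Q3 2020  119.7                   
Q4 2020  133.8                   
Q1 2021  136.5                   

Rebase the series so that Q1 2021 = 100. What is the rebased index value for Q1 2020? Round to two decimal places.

73.26

Rebased(Q1 2020) = 100.0 / 136.5 × 100 = 73.2601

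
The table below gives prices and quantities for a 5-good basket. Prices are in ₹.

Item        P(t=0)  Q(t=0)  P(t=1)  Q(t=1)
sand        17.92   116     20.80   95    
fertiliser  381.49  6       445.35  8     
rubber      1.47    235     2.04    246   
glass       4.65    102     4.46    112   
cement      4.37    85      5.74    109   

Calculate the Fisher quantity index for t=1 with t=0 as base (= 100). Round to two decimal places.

Laspeyres component (base-period weights):
ΣP(t=0)Q(t=1) = 17.92×95 + 381.49×8 + 1.47×246 + 4.65×112 + 4.37×109 = 1702.4 + 3051.92 + 361.62 + 520.8 + 476.33 = 6113.07
ΣP(t=0)Q(t=0) = 17.92×116 + 381.49×6 + 1.47×235 + 4.65×102 + 4.37×85 = 2078.72 + 2288.94 + 345.45 + 474.3 + 371.45 = 5558.86
L = 6113.07 / 5558.86 × 100 = 109.9698
Paasche component (current-period weights):
ΣP(t=1)Q(t=1) = 20.80×95 + 445.35×8 + 2.04×246 + 4.46×112 + 5.74×109 = 1976 + 3562.8 + 501.84 + 499.52 + 625.66 = 7165.82
ΣP(t=1)Q(t=0) = 20.80×116 + 445.35×6 + 2.04×235 + 4.46×102 + 5.74×85 = 2412.8 + 2672.1 + 479.4 + 454.92 + 487.9 = 6507.12
P = 7165.82 / 6507.12 × 100 = 110.1228
Fisher = √(L × P) = √(109.9698 × 110.1228) = 110.0463

110.05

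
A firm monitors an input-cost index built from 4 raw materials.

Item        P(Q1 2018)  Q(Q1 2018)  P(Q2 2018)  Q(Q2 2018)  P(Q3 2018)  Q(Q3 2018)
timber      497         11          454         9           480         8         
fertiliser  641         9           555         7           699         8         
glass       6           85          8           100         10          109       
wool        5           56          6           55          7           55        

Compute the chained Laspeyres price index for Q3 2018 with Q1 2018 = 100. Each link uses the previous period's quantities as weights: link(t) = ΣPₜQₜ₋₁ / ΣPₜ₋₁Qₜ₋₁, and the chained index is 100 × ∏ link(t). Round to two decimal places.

Link Q1 2018→Q2 2018:
ΣP(Q2 2018)Q(Q1 2018) = 454×11 + 555×9 + 8×85 + 6×56 = 4994 + 4995 + 680 + 336 = 11005
ΣP(Q1 2018)Q(Q1 2018) = 497×11 + 641×9 + 6×85 + 5×56 = 5467 + 5769 + 510 + 280 = 12026
link = 11005/12026 = 0.915101
Link Q2 2018→Q3 2018:
ΣP(Q3 2018)Q(Q2 2018) = 480×9 + 699×7 + 10×100 + 7×55 = 4320 + 4893 + 1000 + 385 = 10598
ΣP(Q2 2018)Q(Q2 2018) = 454×9 + 555×7 + 8×100 + 6×55 = 4086 + 3885 + 800 + 330 = 9101
link = 10598/9101 = 1.164487
Chained index = 100 × 0.915101 × 1.164487 = 106.5623

106.56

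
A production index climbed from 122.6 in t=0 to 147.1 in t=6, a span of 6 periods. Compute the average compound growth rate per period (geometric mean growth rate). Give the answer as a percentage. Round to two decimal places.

3.08%

Growth factor = (147.1/122.6)^(1/6) = (1.199837)^(1/6) = 1.030830
Growth rate = 1.030830 − 1 = 0.030830 = 3.0830%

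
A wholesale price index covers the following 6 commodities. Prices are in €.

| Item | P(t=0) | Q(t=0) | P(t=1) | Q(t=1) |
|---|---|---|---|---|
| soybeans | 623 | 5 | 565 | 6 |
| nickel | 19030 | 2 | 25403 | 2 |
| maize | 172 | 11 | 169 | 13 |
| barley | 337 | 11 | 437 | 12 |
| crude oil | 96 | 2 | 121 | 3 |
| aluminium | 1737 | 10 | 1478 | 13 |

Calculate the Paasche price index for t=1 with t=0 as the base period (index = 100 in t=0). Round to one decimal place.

Paasche price index uses current-period quantities as weights.
ΣP(t=1)·Q(t=1) = 565×6 + 25403×2 + 169×13 + 437×12 + 121×3 + 1478×13 = 3390 + 50806 + 2197 + 5244 + 363 + 19214 = 81214
ΣP(t=0)·Q(t=1) = 623×6 + 19030×2 + 172×13 + 337×12 + 96×3 + 1737×13 = 3738 + 38060 + 2236 + 4044 + 288 + 22581 = 70947
Index = 81214 / 70947 × 100 = 114.4714

114.5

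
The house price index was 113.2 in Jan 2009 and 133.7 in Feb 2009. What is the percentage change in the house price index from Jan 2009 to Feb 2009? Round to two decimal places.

18.11%

Change = (133.7 − 113.2) / 113.2 × 100
       = 20.5 / 113.2 × 100 = 18.1095%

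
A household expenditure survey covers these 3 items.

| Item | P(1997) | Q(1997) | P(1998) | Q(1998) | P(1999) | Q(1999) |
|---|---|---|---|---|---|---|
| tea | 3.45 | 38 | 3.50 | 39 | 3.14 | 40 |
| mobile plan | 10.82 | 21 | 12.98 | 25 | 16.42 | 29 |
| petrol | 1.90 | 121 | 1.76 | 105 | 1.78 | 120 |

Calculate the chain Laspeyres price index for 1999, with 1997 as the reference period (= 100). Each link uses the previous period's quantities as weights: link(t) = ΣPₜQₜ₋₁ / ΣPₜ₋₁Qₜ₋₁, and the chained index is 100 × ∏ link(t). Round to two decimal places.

117.21

Link 1997→1998:
ΣP(1998)Q(1997) = 3.50×38 + 12.98×21 + 1.76×121 = 133 + 272.58 + 212.96 = 618.54
ΣP(1997)Q(1997) = 3.45×38 + 10.82×21 + 1.90×121 = 131.1 + 227.22 + 229.9 = 588.22
link = 618.54/588.22 = 1.051545
Link 1998→1999:
ΣP(1999)Q(1998) = 3.14×39 + 16.42×25 + 1.78×105 = 122.46 + 410.5 + 186.9 = 719.86
ΣP(1998)Q(1998) = 3.50×39 + 12.98×25 + 1.76×105 = 136.5 + 324.5 + 184.8 = 645.8
link = 719.86/645.8 = 1.114679
Chained index = 100 × 1.051545 × 1.114679 = 117.2136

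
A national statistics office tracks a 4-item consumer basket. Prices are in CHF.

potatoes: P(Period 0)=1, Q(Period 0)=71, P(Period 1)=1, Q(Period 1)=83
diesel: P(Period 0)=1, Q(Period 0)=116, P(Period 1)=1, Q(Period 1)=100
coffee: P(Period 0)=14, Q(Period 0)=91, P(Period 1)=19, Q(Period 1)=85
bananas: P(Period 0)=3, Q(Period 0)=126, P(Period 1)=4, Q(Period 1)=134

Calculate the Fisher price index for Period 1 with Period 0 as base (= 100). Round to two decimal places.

Laspeyres component (base-period weights):
ΣP(Period 1)Q(Period 0) = 1×71 + 1×116 + 19×91 + 4×126 = 71 + 116 + 1729 + 504 = 2420
ΣP(Period 0)Q(Period 0) = 1×71 + 1×116 + 14×91 + 3×126 = 71 + 116 + 1274 + 378 = 1839
L = 2420 / 1839 × 100 = 131.5933
Paasche component (current-period weights):
ΣP(Period 1)Q(Period 1) = 1×83 + 1×100 + 19×85 + 4×134 = 83 + 100 + 1615 + 536 = 2334
ΣP(Period 0)Q(Period 1) = 1×83 + 1×100 + 14×85 + 3×134 = 83 + 100 + 1190 + 402 = 1775
P = 2334 / 1775 × 100 = 131.4930
Fisher = √(L × P) = √(131.5933 × 131.4930) = 131.5431

131.54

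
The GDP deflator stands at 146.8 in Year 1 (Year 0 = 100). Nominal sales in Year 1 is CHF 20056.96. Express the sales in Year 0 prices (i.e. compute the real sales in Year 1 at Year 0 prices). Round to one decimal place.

Real = Nominal ÷ (Index/100) = 20056.96 ÷ (146.8/100)
     = 20056.96 ÷ 1.468 = 13662.7793

13662.8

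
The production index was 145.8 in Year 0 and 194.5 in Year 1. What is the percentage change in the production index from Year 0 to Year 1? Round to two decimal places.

33.40%

Change = (194.5 − 145.8) / 145.8 × 100
       = 48.7 / 145.8 × 100 = 33.4019%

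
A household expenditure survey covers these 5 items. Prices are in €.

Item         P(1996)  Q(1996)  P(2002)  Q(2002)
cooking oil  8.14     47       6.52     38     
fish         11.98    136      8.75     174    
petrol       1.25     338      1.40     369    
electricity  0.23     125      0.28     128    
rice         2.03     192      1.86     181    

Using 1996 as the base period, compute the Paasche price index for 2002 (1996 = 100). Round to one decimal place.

81.8

Paasche price index uses current-period quantities as weights.
ΣP(2002)·Q(2002) = 6.52×38 + 8.75×174 + 1.40×369 + 0.28×128 + 1.86×181 = 247.76 + 1522.5 + 516.6 + 35.84 + 336.66 = 2659.36
ΣP(1996)·Q(2002) = 8.14×38 + 11.98×174 + 1.25×369 + 0.23×128 + 2.03×181 = 309.32 + 2084.52 + 461.25 + 29.44 + 367.43 = 3251.96
Index = 2659.36 / 3251.96 × 100 = 81.7771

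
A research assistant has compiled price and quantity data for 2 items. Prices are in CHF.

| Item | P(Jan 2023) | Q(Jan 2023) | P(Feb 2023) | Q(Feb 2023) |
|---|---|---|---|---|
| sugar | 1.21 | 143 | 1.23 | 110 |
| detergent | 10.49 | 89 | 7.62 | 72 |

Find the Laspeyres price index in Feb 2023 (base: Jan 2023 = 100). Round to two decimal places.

Laspeyres price index uses base-period quantities as weights.
ΣP(Feb 2023)·Q(Jan 2023) = 1.23×143 + 7.62×89 = 175.89 + 678.18 = 854.07
ΣP(Jan 2023)·Q(Jan 2023) = 1.21×143 + 10.49×89 = 173.03 + 933.61 = 1106.64
Index = 854.07 / 1106.64 × 100 = 77.1769

77.18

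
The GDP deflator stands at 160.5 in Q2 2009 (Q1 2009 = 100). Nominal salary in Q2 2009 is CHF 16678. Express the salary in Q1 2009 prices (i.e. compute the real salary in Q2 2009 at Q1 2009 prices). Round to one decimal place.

10391.3

Real = Nominal ÷ (Index/100) = 16678 ÷ (160.5/100)
     = 16678 ÷ 1.605 = 10391.2773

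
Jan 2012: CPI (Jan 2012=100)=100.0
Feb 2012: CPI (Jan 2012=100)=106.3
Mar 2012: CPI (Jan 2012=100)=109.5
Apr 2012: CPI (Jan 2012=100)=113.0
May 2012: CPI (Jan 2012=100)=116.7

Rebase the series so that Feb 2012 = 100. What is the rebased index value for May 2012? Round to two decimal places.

Rebased(May 2012) = 116.7 / 106.3 × 100 = 109.7836

109.78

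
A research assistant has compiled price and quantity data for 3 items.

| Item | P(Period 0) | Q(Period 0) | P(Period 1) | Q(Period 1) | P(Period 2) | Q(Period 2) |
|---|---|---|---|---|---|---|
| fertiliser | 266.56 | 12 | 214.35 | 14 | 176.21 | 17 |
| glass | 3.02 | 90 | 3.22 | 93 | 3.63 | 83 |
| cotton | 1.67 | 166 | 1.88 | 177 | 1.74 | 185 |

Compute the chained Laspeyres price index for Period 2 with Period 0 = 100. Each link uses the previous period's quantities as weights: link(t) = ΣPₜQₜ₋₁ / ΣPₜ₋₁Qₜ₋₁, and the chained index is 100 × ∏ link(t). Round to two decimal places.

Link Period 0→Period 1:
ΣP(Period 1)Q(Period 0) = 214.35×12 + 3.22×90 + 1.88×166 = 2572.2 + 289.8 + 312.08 = 3174.08
ΣP(Period 0)Q(Period 0) = 266.56×12 + 3.02×90 + 1.67×166 = 3198.72 + 271.8 + 277.22 = 3747.74
link = 3174.08/3747.74 = 0.846932
Link Period 1→Period 2:
ΣP(Period 2)Q(Period 1) = 176.21×14 + 3.63×93 + 1.74×177 = 2466.94 + 337.59 + 307.98 = 3112.51
ΣP(Period 1)Q(Period 1) = 214.35×14 + 3.22×93 + 1.88×177 = 3000.9 + 299.46 + 332.76 = 3633.12
link = 3112.51/3633.12 = 0.856704
Chained index = 100 × 0.846932 × 0.856704 = 72.5570

72.56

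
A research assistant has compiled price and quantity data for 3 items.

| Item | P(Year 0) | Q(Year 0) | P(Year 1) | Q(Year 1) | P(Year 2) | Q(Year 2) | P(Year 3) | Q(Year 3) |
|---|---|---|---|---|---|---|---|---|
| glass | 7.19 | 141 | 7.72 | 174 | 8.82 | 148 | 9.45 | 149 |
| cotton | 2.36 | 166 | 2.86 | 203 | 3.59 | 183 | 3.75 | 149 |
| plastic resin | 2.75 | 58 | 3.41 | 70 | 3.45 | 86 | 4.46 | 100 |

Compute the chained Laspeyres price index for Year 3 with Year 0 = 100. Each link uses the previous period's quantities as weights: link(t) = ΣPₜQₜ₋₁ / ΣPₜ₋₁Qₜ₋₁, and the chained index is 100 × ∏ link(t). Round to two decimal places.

Link Year 0→Year 1:
ΣP(Year 1)Q(Year 0) = 7.72×141 + 2.86×166 + 3.41×58 = 1088.52 + 474.76 + 197.78 = 1761.06
ΣP(Year 0)Q(Year 0) = 7.19×141 + 2.36×166 + 2.75×58 = 1013.79 + 391.76 + 159.5 = 1565.05
link = 1761.06/1565.05 = 1.125242
Link Year 1→Year 2:
ΣP(Year 2)Q(Year 1) = 8.82×174 + 3.59×203 + 3.45×70 = 1534.68 + 728.77 + 241.5 = 2504.95
ΣP(Year 1)Q(Year 1) = 7.72×174 + 2.86×203 + 3.41×70 = 1343.28 + 580.58 + 238.7 = 2162.56
link = 2504.95/2162.56 = 1.158326
Link Year 2→Year 3:
ΣP(Year 3)Q(Year 2) = 9.45×148 + 3.75×183 + 4.46×86 = 1398.6 + 686.25 + 383.56 = 2468.41
ΣP(Year 2)Q(Year 2) = 8.82×148 + 3.59×183 + 3.45×86 = 1305.36 + 656.97 + 296.7 = 2259.03
link = 2468.41/2259.03 = 1.092686
Chained index = 100 × 1.125242 × 1.158326 × 1.092686 = 142.4204

142.42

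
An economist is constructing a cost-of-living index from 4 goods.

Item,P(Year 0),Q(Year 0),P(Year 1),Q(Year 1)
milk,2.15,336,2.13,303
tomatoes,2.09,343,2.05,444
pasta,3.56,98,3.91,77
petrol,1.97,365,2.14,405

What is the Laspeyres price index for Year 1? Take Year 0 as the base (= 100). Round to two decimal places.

Laspeyres price index uses base-period quantities as weights.
ΣP(Year 1)·Q(Year 0) = 2.13×336 + 2.05×343 + 3.91×98 + 2.14×365 = 715.68 + 703.15 + 383.18 + 781.1 = 2583.11
ΣP(Year 0)·Q(Year 0) = 2.15×336 + 2.09×343 + 3.56×98 + 1.97×365 = 722.4 + 716.87 + 348.88 + 719.05 = 2507.2
Index = 2583.11 / 2507.2 × 100 = 103.0277

103.03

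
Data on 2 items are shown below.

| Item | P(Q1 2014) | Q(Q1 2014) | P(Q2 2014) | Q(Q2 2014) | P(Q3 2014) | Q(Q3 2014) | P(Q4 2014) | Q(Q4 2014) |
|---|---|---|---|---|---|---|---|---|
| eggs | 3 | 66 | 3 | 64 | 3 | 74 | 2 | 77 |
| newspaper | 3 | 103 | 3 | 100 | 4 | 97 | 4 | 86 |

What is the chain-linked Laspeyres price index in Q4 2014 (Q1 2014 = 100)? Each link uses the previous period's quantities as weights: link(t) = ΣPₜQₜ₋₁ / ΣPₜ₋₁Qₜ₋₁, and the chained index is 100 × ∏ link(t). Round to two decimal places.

105.73

Link Q1 2014→Q2 2014:
ΣP(Q2 2014)Q(Q1 2014) = 3×66 + 3×103 = 198 + 309 = 507
ΣP(Q1 2014)Q(Q1 2014) = 3×66 + 3×103 = 198 + 309 = 507
link = 507/507 = 1.000000
Link Q2 2014→Q3 2014:
ΣP(Q3 2014)Q(Q2 2014) = 3×64 + 4×100 = 192 + 400 = 592
ΣP(Q2 2014)Q(Q2 2014) = 3×64 + 3×100 = 192 + 300 = 492
link = 592/492 = 1.203252
Link Q3 2014→Q4 2014:
ΣP(Q4 2014)Q(Q3 2014) = 2×74 + 4×97 = 148 + 388 = 536
ΣP(Q3 2014)Q(Q3 2014) = 3×74 + 4×97 = 222 + 388 = 610
link = 536/610 = 0.878689
Chained index = 100 × 1.000000 × 1.203252 × 0.878689 = 105.7284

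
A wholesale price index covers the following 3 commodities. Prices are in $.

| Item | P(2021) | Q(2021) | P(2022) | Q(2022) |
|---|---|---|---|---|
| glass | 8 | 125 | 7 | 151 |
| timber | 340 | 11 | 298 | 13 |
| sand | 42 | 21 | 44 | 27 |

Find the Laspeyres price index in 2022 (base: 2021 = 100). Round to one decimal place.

Laspeyres price index uses base-period quantities as weights.
ΣP(2022)·Q(2021) = 7×125 + 298×11 + 44×21 = 875 + 3278 + 924 = 5077
ΣP(2021)·Q(2021) = 8×125 + 340×11 + 42×21 = 1000 + 3740 + 882 = 5622
Index = 5077 / 5622 × 100 = 90.3059

90.3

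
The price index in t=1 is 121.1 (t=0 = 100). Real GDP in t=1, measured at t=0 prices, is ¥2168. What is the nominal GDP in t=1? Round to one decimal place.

Nominal = Real × (Index/100) = 2168 × (121.1/100)
        = 2168 × 1.211 = 2625.4480

2625.4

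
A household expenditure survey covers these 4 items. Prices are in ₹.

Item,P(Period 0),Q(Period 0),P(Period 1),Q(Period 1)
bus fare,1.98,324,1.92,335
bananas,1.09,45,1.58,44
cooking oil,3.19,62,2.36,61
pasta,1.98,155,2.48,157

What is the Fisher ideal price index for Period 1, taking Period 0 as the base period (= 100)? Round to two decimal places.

Laspeyres component (base-period weights):
ΣP(Period 1)Q(Period 0) = 1.92×324 + 1.58×45 + 2.36×62 + 2.48×155 = 622.08 + 71.1 + 146.32 + 384.4 = 1223.9
ΣP(Period 0)Q(Period 0) = 1.98×324 + 1.09×45 + 3.19×62 + 1.98×155 = 641.52 + 49.05 + 197.78 + 306.9 = 1195.25
L = 1223.9 / 1195.25 × 100 = 102.3970
Paasche component (current-period weights):
ΣP(Period 1)Q(Period 1) = 1.92×335 + 1.58×44 + 2.36×61 + 2.48×157 = 643.2 + 69.52 + 143.96 + 389.36 = 1246.04
ΣP(Period 0)Q(Period 1) = 1.98×335 + 1.09×44 + 3.19×61 + 1.98×157 = 663.3 + 47.96 + 194.59 + 310.86 = 1216.71
P = 1246.04 / 1216.71 × 100 = 102.4106
Fisher = √(L × P) = √(102.3970 × 102.4106) = 102.4038

102.40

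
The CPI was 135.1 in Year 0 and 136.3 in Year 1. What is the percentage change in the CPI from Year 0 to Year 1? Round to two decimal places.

0.89%

Change = (136.3 − 135.1) / 135.1 × 100
       = 1.2 / 135.1 × 100 = 0.8882%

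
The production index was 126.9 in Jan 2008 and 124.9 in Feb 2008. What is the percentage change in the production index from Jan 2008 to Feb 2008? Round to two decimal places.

-1.58%

Change = (124.9 − 126.9) / 126.9 × 100
       = -2.0 / 126.9 × 100 = -1.5760%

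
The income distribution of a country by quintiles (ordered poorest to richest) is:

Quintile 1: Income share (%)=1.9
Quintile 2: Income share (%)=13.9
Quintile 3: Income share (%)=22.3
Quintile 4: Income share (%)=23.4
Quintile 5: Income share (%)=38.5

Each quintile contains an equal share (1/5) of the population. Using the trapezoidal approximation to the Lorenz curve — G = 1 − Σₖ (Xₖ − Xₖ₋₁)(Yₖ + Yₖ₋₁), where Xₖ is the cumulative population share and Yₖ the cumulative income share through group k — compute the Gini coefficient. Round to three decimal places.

Cumulative income shares Yₖ: 0.0190, 0.1580, 0.3810, 0.6150, 1.0000
Σ (Xₖ−Xₖ₋₁)(Yₖ+Yₖ₋₁) = (1/5)(0.0190+0.0000) + (1/5)(0.1580+0.0190) + (1/5)(0.3810+0.1580) + (1/5)(0.6150+0.3810) + (1/5)(1.0000+0.6150)
  = 0.0038 + 0.0354 + 0.1078 + 0.1992 + 0.3230 = 0.6692
G = 1 − 0.6692 = 0.3308

0.331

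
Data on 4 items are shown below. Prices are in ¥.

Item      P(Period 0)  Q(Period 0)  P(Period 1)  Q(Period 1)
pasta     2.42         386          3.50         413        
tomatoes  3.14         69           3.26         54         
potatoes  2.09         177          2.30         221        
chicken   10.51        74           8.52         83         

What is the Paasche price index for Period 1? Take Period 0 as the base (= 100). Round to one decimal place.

113.3

Paasche price index uses current-period quantities as weights.
ΣP(Period 1)·Q(Period 1) = 3.50×413 + 3.26×54 + 2.30×221 + 8.52×83 = 1445.5 + 176.04 + 508.3 + 707.16 = 2837
ΣP(Period 0)·Q(Period 1) = 2.42×413 + 3.14×54 + 2.09×221 + 10.51×83 = 999.46 + 169.56 + 461.89 + 872.33 = 2503.24
Index = 2837 / 2503.24 × 100 = 113.3331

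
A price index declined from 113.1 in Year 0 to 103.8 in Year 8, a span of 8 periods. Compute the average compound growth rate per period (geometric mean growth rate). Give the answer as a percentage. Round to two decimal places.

-1.07%

Growth factor = (103.8/113.1)^(1/8) = (0.917772)^(1/8) = 0.989332
Growth rate = 0.989332 − 1 = -0.010668 = -1.0668%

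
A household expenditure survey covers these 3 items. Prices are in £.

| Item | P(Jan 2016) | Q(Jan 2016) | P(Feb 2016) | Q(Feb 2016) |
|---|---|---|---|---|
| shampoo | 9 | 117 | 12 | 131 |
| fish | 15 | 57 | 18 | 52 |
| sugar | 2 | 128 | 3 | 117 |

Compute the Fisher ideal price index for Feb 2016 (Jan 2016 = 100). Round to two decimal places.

130.20

Laspeyres component (base-period weights):
ΣP(Feb 2016)Q(Jan 2016) = 12×117 + 18×57 + 3×128 = 1404 + 1026 + 384 = 2814
ΣP(Jan 2016)Q(Jan 2016) = 9×117 + 15×57 + 2×128 = 1053 + 855 + 256 = 2164
L = 2814 / 2164 × 100 = 130.0370
Paasche component (current-period weights):
ΣP(Feb 2016)Q(Feb 2016) = 12×131 + 18×52 + 3×117 = 1572 + 936 + 351 = 2859
ΣP(Jan 2016)Q(Feb 2016) = 9×131 + 15×52 + 2×117 = 1179 + 780 + 234 = 2193
P = 2859 / 2193 × 100 = 130.3694
Fisher = √(L × P) = √(130.0370 × 130.3694) = 130.2031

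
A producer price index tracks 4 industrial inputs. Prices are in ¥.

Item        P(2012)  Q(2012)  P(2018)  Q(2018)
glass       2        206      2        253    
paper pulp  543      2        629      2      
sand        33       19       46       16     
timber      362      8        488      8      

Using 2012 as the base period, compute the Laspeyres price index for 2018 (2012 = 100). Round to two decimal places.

128.42

Laspeyres price index uses base-period quantities as weights.
ΣP(2018)·Q(2012) = 2×206 + 629×2 + 46×19 + 488×8 = 412 + 1258 + 874 + 3904 = 6448
ΣP(2012)·Q(2012) = 2×206 + 543×2 + 33×19 + 362×8 = 412 + 1086 + 627 + 2896 = 5021
Index = 6448 / 5021 × 100 = 128.4206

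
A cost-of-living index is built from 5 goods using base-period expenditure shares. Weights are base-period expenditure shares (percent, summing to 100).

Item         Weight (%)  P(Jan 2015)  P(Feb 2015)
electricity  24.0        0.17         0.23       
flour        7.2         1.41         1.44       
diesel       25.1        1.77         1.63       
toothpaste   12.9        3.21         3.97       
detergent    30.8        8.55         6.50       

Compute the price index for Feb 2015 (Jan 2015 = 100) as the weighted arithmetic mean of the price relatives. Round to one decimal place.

electricity: 24.0 × (0.23/0.17) = 24.0 × 1.352941 = 32.4706
flour: 7.2 × (1.44/1.41) = 7.2 × 1.021277 = 7.3532
diesel: 25.1 × (1.63/1.77) = 25.1 × 0.920904 = 23.1147
toothpaste: 12.9 × (3.97/3.21) = 12.9 × 1.236760 = 15.9542
detergent: 30.8 × (6.50/8.55) = 30.8 × 0.760234 = 23.4152
Index = Σ wᵢ·(p₁ᵢ/p₀ᵢ) = 32.4706 + 7.3532 + 23.1147 + 15.9542 + 23.4152 = 102.3079

102.3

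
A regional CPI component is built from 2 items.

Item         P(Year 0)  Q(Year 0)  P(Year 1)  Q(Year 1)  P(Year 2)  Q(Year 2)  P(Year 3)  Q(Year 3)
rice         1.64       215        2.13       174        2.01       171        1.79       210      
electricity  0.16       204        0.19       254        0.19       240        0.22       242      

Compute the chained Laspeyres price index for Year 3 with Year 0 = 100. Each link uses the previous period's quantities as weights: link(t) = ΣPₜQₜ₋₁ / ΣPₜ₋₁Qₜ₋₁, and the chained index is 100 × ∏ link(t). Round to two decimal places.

112.94

Link Year 0→Year 1:
ΣP(Year 1)Q(Year 0) = 2.13×215 + 0.19×204 = 457.95 + 38.76 = 496.71
ΣP(Year 0)Q(Year 0) = 1.64×215 + 0.16×204 = 352.6 + 32.64 = 385.24
link = 496.71/385.24 = 1.289352
Link Year 1→Year 2:
ΣP(Year 2)Q(Year 1) = 2.01×174 + 0.19×254 = 349.74 + 48.26 = 398
ΣP(Year 1)Q(Year 1) = 2.13×174 + 0.19×254 = 370.62 + 48.26 = 418.88
link = 398/418.88 = 0.950153
Link Year 2→Year 3:
ΣP(Year 3)Q(Year 2) = 1.79×171 + 0.22×240 = 306.09 + 52.8 = 358.89
ΣP(Year 2)Q(Year 2) = 2.01×171 + 0.19×240 = 343.71 + 45.6 = 389.31
link = 358.89/389.31 = 0.921862
Chained index = 100 × 1.289352 × 0.950153 × 0.921862 = 112.9356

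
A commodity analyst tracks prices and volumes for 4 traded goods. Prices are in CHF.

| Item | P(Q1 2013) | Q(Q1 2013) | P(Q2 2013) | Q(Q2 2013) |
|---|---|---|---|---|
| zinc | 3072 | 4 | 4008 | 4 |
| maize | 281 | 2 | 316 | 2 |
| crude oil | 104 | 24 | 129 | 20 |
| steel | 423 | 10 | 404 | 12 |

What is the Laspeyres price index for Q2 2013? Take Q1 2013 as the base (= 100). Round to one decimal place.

121.6

Laspeyres price index uses base-period quantities as weights.
ΣP(Q2 2013)·Q(Q1 2013) = 4008×4 + 316×2 + 129×24 + 404×10 = 16032 + 632 + 3096 + 4040 = 23800
ΣP(Q1 2013)·Q(Q1 2013) = 3072×4 + 281×2 + 104×24 + 423×10 = 12288 + 562 + 2496 + 4230 = 19576
Index = 23800 / 19576 × 100 = 121.5774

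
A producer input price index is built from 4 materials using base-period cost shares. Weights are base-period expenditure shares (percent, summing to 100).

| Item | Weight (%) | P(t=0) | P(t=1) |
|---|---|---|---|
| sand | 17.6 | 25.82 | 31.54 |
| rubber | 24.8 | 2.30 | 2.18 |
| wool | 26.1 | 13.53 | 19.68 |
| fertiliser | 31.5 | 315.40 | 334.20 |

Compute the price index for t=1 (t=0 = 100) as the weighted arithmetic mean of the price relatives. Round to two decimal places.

116.35

sand: 17.6 × (31.54/25.82) = 17.6 × 1.221534 = 21.4990
rubber: 24.8 × (2.18/2.30) = 24.8 × 0.947826 = 23.5061
wool: 26.1 × (19.68/13.53) = 26.1 × 1.454545 = 37.9636
fertiliser: 31.5 × (334.20/315.40) = 31.5 × 1.059607 = 33.3776
Index = Σ wᵢ·(p₁ᵢ/p₀ᵢ) = 21.4990 + 23.5061 + 37.9636 + 33.3776 = 116.3463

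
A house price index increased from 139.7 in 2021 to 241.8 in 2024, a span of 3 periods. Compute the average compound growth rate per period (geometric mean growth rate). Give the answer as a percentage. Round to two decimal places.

20.07%

Growth factor = (241.8/139.7)^(1/3) = (1.730852)^(1/3) = 1.200660
Growth rate = 1.200660 − 1 = 0.200660 = 20.0660%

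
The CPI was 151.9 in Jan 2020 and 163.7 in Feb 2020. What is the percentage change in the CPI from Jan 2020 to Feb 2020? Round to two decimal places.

Change = (163.7 − 151.9) / 151.9 × 100
       = 11.8 / 151.9 × 100 = 7.7683%

7.77%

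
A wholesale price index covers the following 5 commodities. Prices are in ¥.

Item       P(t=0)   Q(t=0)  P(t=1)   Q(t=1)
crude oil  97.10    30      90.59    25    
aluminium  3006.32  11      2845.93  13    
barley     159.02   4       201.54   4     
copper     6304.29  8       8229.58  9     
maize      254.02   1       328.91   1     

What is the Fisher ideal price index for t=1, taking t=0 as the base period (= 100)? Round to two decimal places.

Laspeyres component (base-period weights):
ΣP(t=1)Q(t=0) = 90.59×30 + 2845.93×11 + 201.54×4 + 8229.58×8 + 328.91×1 = 2717.7 + 31305.23 + 806.16 + 65836.64 + 328.91 = 100994.64
ΣP(t=0)Q(t=0) = 97.10×30 + 3006.32×11 + 159.02×4 + 6304.29×8 + 254.02×1 = 2913 + 33069.52 + 636.08 + 50434.32 + 254.02 = 87306.94
L = 100994.64 / 87306.94 × 100 = 115.6777
Paasche component (current-period weights):
ΣP(t=1)Q(t=1) = 90.59×25 + 2845.93×13 + 201.54×4 + 8229.58×9 + 328.91×1 = 2264.75 + 36997.09 + 806.16 + 74066.22 + 328.91 = 114463.13
ΣP(t=0)Q(t=1) = 97.10×25 + 3006.32×13 + 159.02×4 + 6304.29×9 + 254.02×1 = 2427.5 + 39082.16 + 636.08 + 56738.61 + 254.02 = 99138.37
P = 114463.13 / 99138.37 × 100 = 115.4580
Fisher = √(L × P) = √(115.6777 × 115.4580) = 115.5678

115.57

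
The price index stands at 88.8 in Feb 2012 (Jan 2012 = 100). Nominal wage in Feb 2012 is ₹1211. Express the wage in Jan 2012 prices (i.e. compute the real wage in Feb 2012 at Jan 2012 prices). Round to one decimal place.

Real = Nominal ÷ (Index/100) = 1211 ÷ (88.8/100)
     = 1211 ÷ 0.888 = 1363.7387

1363.7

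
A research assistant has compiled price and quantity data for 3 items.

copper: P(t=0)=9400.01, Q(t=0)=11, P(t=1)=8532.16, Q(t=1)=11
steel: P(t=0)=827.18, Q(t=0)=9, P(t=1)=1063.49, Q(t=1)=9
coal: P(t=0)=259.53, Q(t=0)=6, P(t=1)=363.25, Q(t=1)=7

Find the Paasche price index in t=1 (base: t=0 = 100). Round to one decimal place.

94.1

Paasche price index uses current-period quantities as weights.
ΣP(t=1)·Q(t=1) = 8532.16×11 + 1063.49×9 + 363.25×7 = 93853.76 + 9571.41 + 2542.75 = 105967.92
ΣP(t=0)·Q(t=1) = 9400.01×11 + 827.18×9 + 259.53×7 = 103400.11 + 7444.62 + 1816.71 = 112661.44
Index = 105967.92 / 112661.44 × 100 = 94.0587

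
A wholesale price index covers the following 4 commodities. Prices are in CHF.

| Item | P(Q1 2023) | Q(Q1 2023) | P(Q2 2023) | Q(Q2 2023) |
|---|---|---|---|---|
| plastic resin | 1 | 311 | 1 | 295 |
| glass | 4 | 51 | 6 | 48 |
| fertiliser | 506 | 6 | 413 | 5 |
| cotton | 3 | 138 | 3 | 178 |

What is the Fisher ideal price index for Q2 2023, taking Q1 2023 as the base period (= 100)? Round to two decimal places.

Laspeyres component (base-period weights):
ΣP(Q2 2023)Q(Q1 2023) = 1×311 + 6×51 + 413×6 + 3×138 = 311 + 306 + 2478 + 414 = 3509
ΣP(Q1 2023)Q(Q1 2023) = 1×311 + 4×51 + 506×6 + 3×138 = 311 + 204 + 3036 + 414 = 3965
L = 3509 / 3965 × 100 = 88.4994
Paasche component (current-period weights):
ΣP(Q2 2023)Q(Q2 2023) = 1×295 + 6×48 + 413×5 + 3×178 = 295 + 288 + 2065 + 534 = 3182
ΣP(Q1 2023)Q(Q2 2023) = 1×295 + 4×48 + 506×5 + 3×178 = 295 + 192 + 2530 + 534 = 3551
P = 3182 / 3551 × 100 = 89.6086
Fisher = √(L × P) = √(88.4994 × 89.6086) = 89.0522

89.05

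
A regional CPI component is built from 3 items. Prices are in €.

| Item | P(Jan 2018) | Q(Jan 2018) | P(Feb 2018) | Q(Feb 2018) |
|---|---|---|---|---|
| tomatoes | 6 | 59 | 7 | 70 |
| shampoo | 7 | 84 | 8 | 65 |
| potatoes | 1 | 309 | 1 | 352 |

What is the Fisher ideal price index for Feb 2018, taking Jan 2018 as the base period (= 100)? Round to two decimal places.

Laspeyres component (base-period weights):
ΣP(Feb 2018)Q(Jan 2018) = 7×59 + 8×84 + 1×309 = 413 + 672 + 309 = 1394
ΣP(Jan 2018)Q(Jan 2018) = 6×59 + 7×84 + 1×309 = 354 + 588 + 309 = 1251
L = 1394 / 1251 × 100 = 111.4309
Paasche component (current-period weights):
ΣP(Feb 2018)Q(Feb 2018) = 7×70 + 8×65 + 1×352 = 490 + 520 + 352 = 1362
ΣP(Jan 2018)Q(Feb 2018) = 6×70 + 7×65 + 1×352 = 420 + 455 + 352 = 1227
P = 1362 / 1227 × 100 = 111.0024
Fisher = √(L × P) = √(111.4309 × 111.0024) = 111.2164

111.22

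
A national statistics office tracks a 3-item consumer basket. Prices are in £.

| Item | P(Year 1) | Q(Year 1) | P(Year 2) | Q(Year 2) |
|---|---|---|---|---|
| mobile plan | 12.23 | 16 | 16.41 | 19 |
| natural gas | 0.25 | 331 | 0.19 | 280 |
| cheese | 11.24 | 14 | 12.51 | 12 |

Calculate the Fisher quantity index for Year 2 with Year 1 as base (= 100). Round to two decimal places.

Laspeyres component (base-period weights):
ΣP(Year 1)Q(Year 2) = 12.23×19 + 0.25×280 + 11.24×12 = 232.37 + 70 + 134.88 = 437.25
ΣP(Year 1)Q(Year 1) = 12.23×16 + 0.25×331 + 11.24×14 = 195.68 + 82.75 + 157.36 = 435.79
L = 437.25 / 435.79 × 100 = 100.3350
Paasche component (current-period weights):
ΣP(Year 2)Q(Year 2) = 16.41×19 + 0.19×280 + 12.51×12 = 311.79 + 53.2 + 150.12 = 515.11
ΣP(Year 2)Q(Year 1) = 16.41×16 + 0.19×331 + 12.51×14 = 262.56 + 62.89 + 175.14 = 500.59
P = 515.11 / 500.59 × 100 = 102.9006
Fisher = √(L × P) = √(100.3350 × 102.9006) = 101.6097

101.61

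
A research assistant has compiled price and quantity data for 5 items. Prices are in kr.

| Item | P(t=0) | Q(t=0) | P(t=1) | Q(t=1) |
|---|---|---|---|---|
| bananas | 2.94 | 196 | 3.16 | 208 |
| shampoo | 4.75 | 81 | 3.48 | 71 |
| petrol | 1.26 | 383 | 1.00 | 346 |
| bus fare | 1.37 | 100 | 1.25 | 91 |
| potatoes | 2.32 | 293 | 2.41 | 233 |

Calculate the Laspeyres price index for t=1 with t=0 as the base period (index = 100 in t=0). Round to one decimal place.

Laspeyres price index uses base-period quantities as weights.
ΣP(t=1)·Q(t=0) = 3.16×196 + 3.48×81 + 1.00×383 + 1.25×100 + 2.41×293 = 619.36 + 281.88 + 383 + 125 + 706.13 = 2115.37
ΣP(t=0)·Q(t=0) = 2.94×196 + 4.75×81 + 1.26×383 + 1.37×100 + 2.32×293 = 576.24 + 384.75 + 482.58 + 137 + 679.76 = 2260.33
Index = 2115.37 / 2260.33 × 100 = 93.5868

93.6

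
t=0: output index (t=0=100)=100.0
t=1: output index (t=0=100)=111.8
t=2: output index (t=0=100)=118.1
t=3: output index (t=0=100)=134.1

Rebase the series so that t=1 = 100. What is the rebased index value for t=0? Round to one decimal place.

Rebased(t=0) = 100.0 / 111.8 × 100 = 89.4454

89.4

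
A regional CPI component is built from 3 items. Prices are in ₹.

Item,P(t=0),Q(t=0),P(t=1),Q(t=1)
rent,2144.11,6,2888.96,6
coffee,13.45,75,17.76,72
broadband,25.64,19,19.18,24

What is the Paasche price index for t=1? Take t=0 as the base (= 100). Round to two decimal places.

132.01

Paasche price index uses current-period quantities as weights.
ΣP(t=1)·Q(t=1) = 2888.96×6 + 17.76×72 + 19.18×24 = 17333.76 + 1278.72 + 460.32 = 19072.8
ΣP(t=0)·Q(t=1) = 2144.11×6 + 13.45×72 + 25.64×24 = 12864.66 + 968.4 + 615.36 = 14448.42
Index = 19072.8 / 14448.42 × 100 = 132.0061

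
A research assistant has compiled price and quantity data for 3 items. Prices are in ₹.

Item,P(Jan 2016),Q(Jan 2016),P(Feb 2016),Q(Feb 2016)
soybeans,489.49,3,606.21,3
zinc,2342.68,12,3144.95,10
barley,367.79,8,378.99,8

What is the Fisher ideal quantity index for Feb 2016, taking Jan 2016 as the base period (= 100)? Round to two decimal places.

Laspeyres component (base-period weights):
ΣP(Jan 2016)Q(Feb 2016) = 489.49×3 + 2342.68×10 + 367.79×8 = 1468.47 + 23426.8 + 2942.32 = 27837.59
ΣP(Jan 2016)Q(Jan 2016) = 489.49×3 + 2342.68×12 + 367.79×8 = 1468.47 + 28112.16 + 2942.32 = 32522.95
L = 27837.59 / 32522.95 × 100 = 85.5937
Paasche component (current-period weights):
ΣP(Feb 2016)Q(Feb 2016) = 606.21×3 + 3144.95×10 + 378.99×8 = 1818.63 + 31449.5 + 3031.92 = 36300.05
ΣP(Feb 2016)Q(Jan 2016) = 606.21×3 + 3144.95×12 + 378.99×8 = 1818.63 + 37739.4 + 3031.92 = 42589.95
P = 36300.05 / 42589.95 × 100 = 85.2315
Fisher = √(L × P) = √(85.5937 × 85.2315) = 85.4124

85.41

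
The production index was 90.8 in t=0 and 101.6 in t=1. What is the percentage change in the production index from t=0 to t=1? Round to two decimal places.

11.89%

Change = (101.6 − 90.8) / 90.8 × 100
       = 10.8 / 90.8 × 100 = 11.8943%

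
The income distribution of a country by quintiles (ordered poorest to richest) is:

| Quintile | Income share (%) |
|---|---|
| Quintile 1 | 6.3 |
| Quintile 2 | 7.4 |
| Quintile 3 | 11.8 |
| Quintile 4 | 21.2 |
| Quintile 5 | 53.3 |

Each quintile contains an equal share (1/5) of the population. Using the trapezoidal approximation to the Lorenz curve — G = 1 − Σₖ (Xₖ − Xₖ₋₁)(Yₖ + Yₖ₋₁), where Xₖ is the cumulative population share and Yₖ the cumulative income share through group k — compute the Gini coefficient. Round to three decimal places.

Cumulative income shares Yₖ: 0.0630, 0.1370, 0.2550, 0.4670, 1.0000
Σ (Xₖ−Xₖ₋₁)(Yₖ+Yₖ₋₁) = (1/5)(0.0630+0.0000) + (1/5)(0.1370+0.0630) + (1/5)(0.2550+0.1370) + (1/5)(0.4670+0.2550) + (1/5)(1.0000+0.4670)
  = 0.0126 + 0.0400 + 0.0784 + 0.1444 + 0.2934 = 0.5688
G = 1 − 0.5688 = 0.4312

0.431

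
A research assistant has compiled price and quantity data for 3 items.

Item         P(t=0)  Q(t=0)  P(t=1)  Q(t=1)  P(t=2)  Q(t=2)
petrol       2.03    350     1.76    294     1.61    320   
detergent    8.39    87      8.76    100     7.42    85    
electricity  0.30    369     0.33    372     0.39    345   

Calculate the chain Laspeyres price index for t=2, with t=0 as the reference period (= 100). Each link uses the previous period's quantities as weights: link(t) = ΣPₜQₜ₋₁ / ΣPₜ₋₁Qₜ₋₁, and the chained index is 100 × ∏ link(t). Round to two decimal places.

86.76

Link t=0→t=1:
ΣP(t=1)Q(t=0) = 1.76×350 + 8.76×87 + 0.33×369 = 616 + 762.12 + 121.77 = 1499.89
ΣP(t=0)Q(t=0) = 2.03×350 + 8.39×87 + 0.30×369 = 710.5 + 729.93 + 110.7 = 1551.13
link = 1499.89/1551.13 = 0.966966
Link t=1→t=2:
ΣP(t=2)Q(t=1) = 1.61×294 + 7.42×100 + 0.39×372 = 473.34 + 742 + 145.08 = 1360.42
ΣP(t=1)Q(t=1) = 1.76×294 + 8.76×100 + 0.33×372 = 517.44 + 876 + 122.76 = 1516.2
link = 1360.42/1516.2 = 0.897256
Chained index = 100 × 0.966966 × 0.897256 = 86.7616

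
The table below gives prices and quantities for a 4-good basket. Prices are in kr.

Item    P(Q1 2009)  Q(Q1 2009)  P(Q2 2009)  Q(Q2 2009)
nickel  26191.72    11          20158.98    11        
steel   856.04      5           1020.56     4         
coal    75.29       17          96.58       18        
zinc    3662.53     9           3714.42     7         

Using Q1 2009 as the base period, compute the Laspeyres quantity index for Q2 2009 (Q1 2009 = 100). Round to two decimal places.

Laspeyres quantity index uses base-period prices as weights.
ΣP(Q1 2009)·Q(Q2 2009) = 26191.72×11 + 856.04×4 + 75.29×18 + 3662.53×7 = 288108.92 + 3424.16 + 1355.22 + 25637.71 = 318526.01
ΣP(Q1 2009)·Q(Q1 2009) = 26191.72×11 + 856.04×5 + 75.29×17 + 3662.53×9 = 288108.92 + 4280.2 + 1279.93 + 32962.77 = 326631.82
Index = 318526.01 / 326631.82 × 100 = 97.5184

97.52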